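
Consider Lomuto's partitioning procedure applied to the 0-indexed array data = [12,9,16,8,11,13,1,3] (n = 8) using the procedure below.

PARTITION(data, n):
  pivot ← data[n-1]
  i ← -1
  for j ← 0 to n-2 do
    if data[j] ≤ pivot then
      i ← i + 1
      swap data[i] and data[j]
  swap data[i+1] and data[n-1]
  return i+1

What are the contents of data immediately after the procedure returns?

pivot = data[7] = 3; i = -1
j=0: data[0]=12 > 3 → no swap
j=1: data[1]=9 > 3 → no swap
j=2: data[2]=16 > 3 → no swap
j=3: data[3]=8 > 3 → no swap
j=4: data[4]=11 > 3 → no swap
j=5: data[5]=13 > 3 → no swap
j=6: data[6]=1 ≤ 3 → i=0, swap data[0],data[6] → [1,9,16,8,11,13,12,3]
final swap data[1],data[7] → [1,3,16,8,11,13,12,9]; return 1

[1,3,16,8,11,13,12,9]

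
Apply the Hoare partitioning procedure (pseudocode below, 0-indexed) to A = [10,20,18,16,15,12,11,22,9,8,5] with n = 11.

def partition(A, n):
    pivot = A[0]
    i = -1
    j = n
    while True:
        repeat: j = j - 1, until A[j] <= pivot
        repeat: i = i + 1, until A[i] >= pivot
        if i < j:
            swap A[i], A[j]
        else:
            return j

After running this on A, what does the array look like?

pivot = A[0] = 10; i = -1, j = 11
j→10 (A[10]=5≤10), i→0 (A[0]=10≥10); i<j, swap → [5,20,18,16,15,12,11,22,9,8,10]
j→9 (A[9]=8≤10), i→1 (A[1]=20≥10); i<j, swap → [5,8,18,16,15,12,11,22,9,20,10]
j→8 (A[8]=9≤10), i→2 (A[2]=18≥10); i<j, swap → [5,8,9,16,15,12,11,22,18,20,10]
j→2, i→3; i≥j, return j=2. A = [5,8,9,16,15,12,11,22,18,20,10]

[5,8,9,16,15,12,11,22,18,20,10]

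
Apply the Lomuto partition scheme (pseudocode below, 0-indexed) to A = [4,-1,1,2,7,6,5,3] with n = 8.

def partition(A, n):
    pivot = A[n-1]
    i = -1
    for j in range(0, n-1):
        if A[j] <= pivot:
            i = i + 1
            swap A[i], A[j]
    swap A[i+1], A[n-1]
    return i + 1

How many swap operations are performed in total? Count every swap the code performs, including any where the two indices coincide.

4

pivot=3, i=-1
j=0: 4>3, skip
j=1: -1≤3, i=0, swap(0,1) ⇒ [-1,4,1,2,7,6,5,3]
j=2: 1≤3, i=1, swap(1,2) ⇒ [-1,1,4,2,7,6,5,3]
j=3: 2≤3, i=2, swap(2,3) ⇒ [-1,1,2,4,7,6,5,3]
j=4: 7>3, skip
j=5: 6>3, skip
j=6: 5>3, skip
swap(3,7) ⇒ [-1,1,2,3,7,6,5,4]; return 3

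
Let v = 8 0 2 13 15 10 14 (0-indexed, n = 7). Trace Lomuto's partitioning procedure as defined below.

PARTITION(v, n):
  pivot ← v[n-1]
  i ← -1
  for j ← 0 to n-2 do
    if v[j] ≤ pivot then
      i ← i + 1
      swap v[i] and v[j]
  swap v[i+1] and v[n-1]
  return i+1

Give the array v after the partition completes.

pivot=14, i=-1
j=0: 8≤14, i=0, swap(0,0) ⇒ 8 0 2 13 15 10 14
j=1: 0≤14, i=1, swap(1,1) ⇒ 8 0 2 13 15 10 14
j=2: 2≤14, i=2, swap(2,2) ⇒ 8 0 2 13 15 10 14
j=3: 13≤14, i=3, swap(3,3) ⇒ 8 0 2 13 15 10 14
j=4: 15>14, skip
j=5: 10≤14, i=4, swap(4,5) ⇒ 8 0 2 13 10 15 14
swap(5,6) ⇒ 8 0 2 13 10 14 15; return 5

8 0 2 13 10 14 15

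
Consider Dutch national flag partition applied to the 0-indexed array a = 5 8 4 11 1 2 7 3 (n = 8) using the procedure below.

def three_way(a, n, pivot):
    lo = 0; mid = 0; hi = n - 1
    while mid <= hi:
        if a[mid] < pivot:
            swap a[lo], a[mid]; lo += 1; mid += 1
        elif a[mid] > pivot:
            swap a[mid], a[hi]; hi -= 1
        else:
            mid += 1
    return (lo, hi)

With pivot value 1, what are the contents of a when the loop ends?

1 4 11 8 2 7 3 5

pivot = 1; lo=0, mid=0, hi=7
a[mid]=5>1: swap a[0],a[7]; hi=6 → 3 8 4 11 1 2 7 5
a[mid]=3>1: swap a[0],a[6]; hi=5 → 7 8 4 11 1 2 3 5
a[mid]=7>1: swap a[0],a[5]; hi=4 → 2 8 4 11 1 7 3 5
a[mid]=2>1: swap a[0],a[4]; hi=3 → 1 8 4 11 2 7 3 5
a[mid]=1=1: mid=1
a[mid]=8>1: swap a[1],a[3]; hi=2 → 1 11 4 8 2 7 3 5
a[mid]=11>1: swap a[1],a[2]; hi=1 → 1 4 11 8 2 7 3 5
a[mid]=4>1: swap a[1],a[1]; hi=0 → 1 4 11 8 2 7 3 5
end: lo=0, hi=0; a = 1 4 11 8 2 7 3 5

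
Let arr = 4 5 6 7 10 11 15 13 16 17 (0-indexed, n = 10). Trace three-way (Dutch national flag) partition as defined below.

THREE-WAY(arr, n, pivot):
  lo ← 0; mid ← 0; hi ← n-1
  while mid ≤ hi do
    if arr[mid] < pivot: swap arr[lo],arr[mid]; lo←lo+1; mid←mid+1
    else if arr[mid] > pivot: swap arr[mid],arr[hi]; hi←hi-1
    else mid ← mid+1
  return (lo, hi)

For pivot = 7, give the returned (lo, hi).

(3, 3)

lo=0 mid=0 hi=9
4<7: swap(0,0), lo=1 mid=1 ⇒ 4 5 6 7 10 11 15 13 16 17
5<7: swap(1,1), lo=2 mid=2 ⇒ 4 5 6 7 10 11 15 13 16 17
6<7: swap(2,2), lo=3 mid=3 ⇒ 4 5 6 7 10 11 15 13 16 17
7=7: mid=4
10>7: swap(4,9), hi=8 ⇒ 4 5 6 7 17 11 15 13 16 10
17>7: swap(4,8), hi=7 ⇒ 4 5 6 7 16 11 15 13 17 10
16>7: swap(4,7), hi=6 ⇒ 4 5 6 7 13 11 15 16 17 10
13>7: swap(4,6), hi=5 ⇒ 4 5 6 7 15 11 13 16 17 10
15>7: swap(4,5), hi=4 ⇒ 4 5 6 7 11 15 13 16 17 10
11>7: swap(4,4), hi=3 ⇒ 4 5 6 7 11 15 13 16 17 10
done. lo=3 hi=3; arr=4 5 6 7 11 15 13 16 17 10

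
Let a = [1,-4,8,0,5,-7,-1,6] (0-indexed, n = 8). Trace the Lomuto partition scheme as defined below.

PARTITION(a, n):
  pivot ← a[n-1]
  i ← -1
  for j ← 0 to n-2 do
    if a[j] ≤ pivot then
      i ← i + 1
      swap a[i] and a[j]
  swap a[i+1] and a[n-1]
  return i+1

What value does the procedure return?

6

pivot=6, i=-1
j=0: 1≤6, i=0, swap(0,0) ⇒ [1,-4,8,0,5,-7,-1,6]
j=1: -4≤6, i=1, swap(1,1) ⇒ [1,-4,8,0,5,-7,-1,6]
j=2: 8>6, skip
j=3: 0≤6, i=2, swap(2,3) ⇒ [1,-4,0,8,5,-7,-1,6]
j=4: 5≤6, i=3, swap(3,4) ⇒ [1,-4,0,5,8,-7,-1,6]
j=5: -7≤6, i=4, swap(4,5) ⇒ [1,-4,0,5,-7,8,-1,6]
j=6: -1≤6, i=5, swap(5,6) ⇒ [1,-4,0,5,-7,-1,8,6]
swap(6,7) ⇒ [1,-4,0,5,-7,-1,6,8]; return 6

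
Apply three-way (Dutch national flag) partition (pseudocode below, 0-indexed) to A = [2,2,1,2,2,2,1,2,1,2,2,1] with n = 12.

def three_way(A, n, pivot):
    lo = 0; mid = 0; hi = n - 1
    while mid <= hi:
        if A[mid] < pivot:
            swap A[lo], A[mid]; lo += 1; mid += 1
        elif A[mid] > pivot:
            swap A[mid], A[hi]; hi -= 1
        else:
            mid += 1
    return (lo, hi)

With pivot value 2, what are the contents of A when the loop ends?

lo=0 mid=0 hi=11
2=2: mid=1
2=2: mid=2
1<2: swap(0,2), lo=1 mid=3 ⇒ [1,2,2,2,2,2,1,2,1,2,2,1]
2=2: mid=4
2=2: mid=5
2=2: mid=6
1<2: swap(1,6), lo=2 mid=7 ⇒ [1,1,2,2,2,2,2,2,1,2,2,1]
2=2: mid=8
1<2: swap(2,8), lo=3 mid=9 ⇒ [1,1,1,2,2,2,2,2,2,2,2,1]
2=2: mid=10
2=2: mid=11
1<2: swap(3,11), lo=4 mid=12 ⇒ [1,1,1,1,2,2,2,2,2,2,2,2]
done. lo=4 hi=11; A=[1,1,1,1,2,2,2,2,2,2,2,2]

[1,1,1,1,2,2,2,2,2,2,2,2]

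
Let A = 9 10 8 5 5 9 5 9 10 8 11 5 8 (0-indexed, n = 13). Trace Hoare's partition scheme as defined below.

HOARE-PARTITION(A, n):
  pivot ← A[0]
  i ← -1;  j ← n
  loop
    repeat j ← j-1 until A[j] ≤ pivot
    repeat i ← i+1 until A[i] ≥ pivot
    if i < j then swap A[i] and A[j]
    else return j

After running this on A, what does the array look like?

pivot=9
j stops at 12 (8), i stops at 0 (9); swap ⇒ 8 10 8 5 5 9 5 9 10 8 11 5 9
j stops at 11 (5), i stops at 1 (10); swap ⇒ 8 5 8 5 5 9 5 9 10 8 11 10 9
j stops at 9 (8), i stops at 5 (9); swap ⇒ 8 5 8 5 5 8 5 9 10 9 11 10 9
j stops at 7, i stops at 7; i≥j ⇒ return 7. A=8 5 8 5 5 8 5 9 10 9 11 10 9

8 5 8 5 5 8 5 9 10 9 11 10 9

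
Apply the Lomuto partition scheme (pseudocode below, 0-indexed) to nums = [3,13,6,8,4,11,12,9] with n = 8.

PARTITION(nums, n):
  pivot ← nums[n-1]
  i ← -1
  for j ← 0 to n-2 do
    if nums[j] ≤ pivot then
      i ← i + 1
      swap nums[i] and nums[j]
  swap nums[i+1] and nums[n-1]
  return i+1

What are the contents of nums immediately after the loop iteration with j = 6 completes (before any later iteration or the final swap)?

[3,6,8,4,13,11,12,9]

pivot=9, i=-1
j=0: 3≤9, i=0, swap(0,0) ⇒ [3,13,6,8,4,11,12,9]
j=1: 13>9, skip
j=2: 6≤9, i=1, swap(1,2) ⇒ [3,6,13,8,4,11,12,9]
j=3: 8≤9, i=2, swap(2,3) ⇒ [3,6,8,13,4,11,12,9]
j=4: 4≤9, i=3, swap(3,4) ⇒ [3,6,8,4,13,11,12,9]
j=5: 11>9, skip
j=6: 12>9, skip
(after j=6) nums = [3,6,8,4,13,11,12,9]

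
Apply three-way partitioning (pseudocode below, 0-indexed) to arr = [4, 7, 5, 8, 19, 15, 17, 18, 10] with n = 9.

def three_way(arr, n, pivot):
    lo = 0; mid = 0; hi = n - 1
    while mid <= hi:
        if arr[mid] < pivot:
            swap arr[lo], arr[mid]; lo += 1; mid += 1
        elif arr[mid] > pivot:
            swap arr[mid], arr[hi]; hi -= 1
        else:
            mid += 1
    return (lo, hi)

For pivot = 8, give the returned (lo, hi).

(3, 3)

pivot = 8; lo=0, mid=0, hi=8
arr[mid]=4<8: swap arr[0],arr[0]; lo=1,mid=1 → [4, 7, 5, 8, 19, 15, 17, 18, 10]
arr[mid]=7<8: swap arr[1],arr[1]; lo=2,mid=2 → [4, 7, 5, 8, 19, 15, 17, 18, 10]
arr[mid]=5<8: swap arr[2],arr[2]; lo=3,mid=3 → [4, 7, 5, 8, 19, 15, 17, 18, 10]
arr[mid]=8=8: mid=4
arr[mid]=19>8: swap arr[4],arr[8]; hi=7 → [4, 7, 5, 8, 10, 15, 17, 18, 19]
arr[mid]=10>8: swap arr[4],arr[7]; hi=6 → [4, 7, 5, 8, 18, 15, 17, 10, 19]
arr[mid]=18>8: swap arr[4],arr[6]; hi=5 → [4, 7, 5, 8, 17, 15, 18, 10, 19]
arr[mid]=17>8: swap arr[4],arr[5]; hi=4 → [4, 7, 5, 8, 15, 17, 18, 10, 19]
arr[mid]=15>8: swap arr[4],arr[4]; hi=3 → [4, 7, 5, 8, 15, 17, 18, 10, 19]
end: lo=3, hi=3; arr = [4, 7, 5, 8, 15, 17, 18, 10, 19]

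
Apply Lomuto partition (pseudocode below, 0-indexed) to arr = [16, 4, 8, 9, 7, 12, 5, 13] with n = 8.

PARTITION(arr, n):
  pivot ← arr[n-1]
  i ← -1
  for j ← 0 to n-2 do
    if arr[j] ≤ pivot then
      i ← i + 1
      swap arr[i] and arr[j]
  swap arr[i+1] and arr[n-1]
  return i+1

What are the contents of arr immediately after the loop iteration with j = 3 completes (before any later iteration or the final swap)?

[4, 8, 9, 16, 7, 12, 5, 13]

pivot=13, i=-1
j=0: 16>13, skip
j=1: 4≤13, i=0, swap(0,1) ⇒ [4, 16, 8, 9, 7, 12, 5, 13]
j=2: 8≤13, i=1, swap(1,2) ⇒ [4, 8, 16, 9, 7, 12, 5, 13]
j=3: 9≤13, i=2, swap(2,3) ⇒ [4, 8, 9, 16, 7, 12, 5, 13]
(after j=3) arr = [4, 8, 9, 16, 7, 12, 5, 13]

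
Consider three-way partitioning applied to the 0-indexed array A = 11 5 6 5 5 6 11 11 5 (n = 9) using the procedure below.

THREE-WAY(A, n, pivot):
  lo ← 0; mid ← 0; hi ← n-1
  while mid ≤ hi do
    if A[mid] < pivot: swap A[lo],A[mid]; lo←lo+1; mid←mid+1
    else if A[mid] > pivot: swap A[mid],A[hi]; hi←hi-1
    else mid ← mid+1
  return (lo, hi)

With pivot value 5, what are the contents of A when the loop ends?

5 5 5 5 6 11 11 6 11

lo=0 mid=0 hi=8
11>5: swap(0,8), hi=7 ⇒ 5 5 6 5 5 6 11 11 11
5=5: mid=1
5=5: mid=2
6>5: swap(2,7), hi=6 ⇒ 5 5 11 5 5 6 11 6 11
11>5: swap(2,6), hi=5 ⇒ 5 5 11 5 5 6 11 6 11
11>5: swap(2,5), hi=4 ⇒ 5 5 6 5 5 11 11 6 11
6>5: swap(2,4), hi=3 ⇒ 5 5 5 5 6 11 11 6 11
5=5: mid=3
5=5: mid=4
done. lo=0 hi=3; A=5 5 5 5 6 11 11 6 11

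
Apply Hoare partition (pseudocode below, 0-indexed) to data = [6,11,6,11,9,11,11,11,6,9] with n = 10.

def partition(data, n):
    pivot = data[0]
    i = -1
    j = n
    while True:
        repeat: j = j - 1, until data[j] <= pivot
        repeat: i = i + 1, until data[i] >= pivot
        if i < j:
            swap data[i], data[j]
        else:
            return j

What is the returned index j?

1

pivot=6
j stops at 8 (6), i stops at 0 (6); swap ⇒ [6,11,6,11,9,11,11,11,6,9]
j stops at 2 (6), i stops at 1 (11); swap ⇒ [6,6,11,11,9,11,11,11,6,9]
j stops at 1, i stops at 2; i≥j ⇒ return 1. data=[6,6,11,11,9,11,11,11,6,9]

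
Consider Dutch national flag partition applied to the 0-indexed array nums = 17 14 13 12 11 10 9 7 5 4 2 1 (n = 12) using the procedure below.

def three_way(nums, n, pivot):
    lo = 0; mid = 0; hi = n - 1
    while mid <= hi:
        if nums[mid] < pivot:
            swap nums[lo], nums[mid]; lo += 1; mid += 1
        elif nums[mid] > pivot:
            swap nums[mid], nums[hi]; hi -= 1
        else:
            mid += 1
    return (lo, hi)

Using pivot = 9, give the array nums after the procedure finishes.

pivot = 9; lo=0, mid=0, hi=11
nums[mid]=17>9: swap nums[0],nums[11]; hi=10 → 1 14 13 12 11 10 9 7 5 4 2 17
nums[mid]=1<9: swap nums[0],nums[0]; lo=1,mid=1 → 1 14 13 12 11 10 9 7 5 4 2 17
nums[mid]=14>9: swap nums[1],nums[10]; hi=9 → 1 2 13 12 11 10 9 7 5 4 14 17
nums[mid]=2<9: swap nums[1],nums[1]; lo=2,mid=2 → 1 2 13 12 11 10 9 7 5 4 14 17
nums[mid]=13>9: swap nums[2],nums[9]; hi=8 → 1 2 4 12 11 10 9 7 5 13 14 17
nums[mid]=4<9: swap nums[2],nums[2]; lo=3,mid=3 → 1 2 4 12 11 10 9 7 5 13 14 17
nums[mid]=12>9: swap nums[3],nums[8]; hi=7 → 1 2 4 5 11 10 9 7 12 13 14 17
nums[mid]=5<9: swap nums[3],nums[3]; lo=4,mid=4 → 1 2 4 5 11 10 9 7 12 13 14 17
nums[mid]=11>9: swap nums[4],nums[7]; hi=6 → 1 2 4 5 7 10 9 11 12 13 14 17
nums[mid]=7<9: swap nums[4],nums[4]; lo=5,mid=5 → 1 2 4 5 7 10 9 11 12 13 14 17
nums[mid]=10>9: swap nums[5],nums[6]; hi=5 → 1 2 4 5 7 9 10 11 12 13 14 17
nums[mid]=9=9: mid=6
end: lo=5, hi=5; nums = 1 2 4 5 7 9 10 11 12 13 14 17

1 2 4 5 7 9 10 11 12 13 14 17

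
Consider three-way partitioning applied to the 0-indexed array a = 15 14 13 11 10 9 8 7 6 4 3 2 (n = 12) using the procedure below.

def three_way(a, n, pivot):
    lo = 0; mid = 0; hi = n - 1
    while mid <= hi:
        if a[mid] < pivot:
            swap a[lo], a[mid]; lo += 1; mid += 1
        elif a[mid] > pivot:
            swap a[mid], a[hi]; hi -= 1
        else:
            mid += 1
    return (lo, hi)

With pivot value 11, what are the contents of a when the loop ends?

pivot = 11; lo=0, mid=0, hi=11
a[mid]=15>11: swap a[0],a[11]; hi=10 → 2 14 13 11 10 9 8 7 6 4 3 15
a[mid]=2<11: swap a[0],a[0]; lo=1,mid=1 → 2 14 13 11 10 9 8 7 6 4 3 15
a[mid]=14>11: swap a[1],a[10]; hi=9 → 2 3 13 11 10 9 8 7 6 4 14 15
a[mid]=3<11: swap a[1],a[1]; lo=2,mid=2 → 2 3 13 11 10 9 8 7 6 4 14 15
a[mid]=13>11: swap a[2],a[9]; hi=8 → 2 3 4 11 10 9 8 7 6 13 14 15
a[mid]=4<11: swap a[2],a[2]; lo=3,mid=3 → 2 3 4 11 10 9 8 7 6 13 14 15
a[mid]=11=11: mid=4
a[mid]=10<11: swap a[3],a[4]; lo=4,mid=5 → 2 3 4 10 11 9 8 7 6 13 14 15
a[mid]=9<11: swap a[4],a[5]; lo=5,mid=6 → 2 3 4 10 9 11 8 7 6 13 14 15
a[mid]=8<11: swap a[5],a[6]; lo=6,mid=7 → 2 3 4 10 9 8 11 7 6 13 14 15
a[mid]=7<11: swap a[6],a[7]; lo=7,mid=8 → 2 3 4 10 9 8 7 11 6 13 14 15
a[mid]=6<11: swap a[7],a[8]; lo=8,mid=9 → 2 3 4 10 9 8 7 6 11 13 14 15
end: lo=8, hi=8; a = 2 3 4 10 9 8 7 6 11 13 14 15

2 3 4 10 9 8 7 6 11 13 14 15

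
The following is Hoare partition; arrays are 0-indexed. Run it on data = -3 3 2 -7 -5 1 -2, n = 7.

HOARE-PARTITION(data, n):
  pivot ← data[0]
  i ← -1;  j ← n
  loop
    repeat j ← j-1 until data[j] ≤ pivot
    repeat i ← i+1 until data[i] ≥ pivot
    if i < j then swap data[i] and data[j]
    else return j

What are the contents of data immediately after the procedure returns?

-5 -7 2 3 -3 1 -2

pivot = data[0] = -3; i = -1, j = 7
j→4 (data[4]=-5≤-3), i→0 (data[0]=-3≥-3); i<j, swap → -5 3 2 -7 -3 1 -2
j→3 (data[3]=-7≤-3), i→1 (data[1]=3≥-3); i<j, swap → -5 -7 2 3 -3 1 -2
j→1, i→2; i≥j, return j=1. data = -5 -7 2 3 -3 1 -2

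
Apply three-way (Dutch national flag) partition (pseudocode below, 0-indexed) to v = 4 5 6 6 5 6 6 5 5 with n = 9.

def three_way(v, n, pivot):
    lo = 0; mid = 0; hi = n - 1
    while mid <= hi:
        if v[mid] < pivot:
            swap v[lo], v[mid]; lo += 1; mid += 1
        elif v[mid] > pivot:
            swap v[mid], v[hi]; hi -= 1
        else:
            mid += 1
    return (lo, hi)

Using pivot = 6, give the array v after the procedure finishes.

pivot = 6; lo=0, mid=0, hi=8
v[mid]=4<6: swap v[0],v[0]; lo=1,mid=1 → 4 5 6 6 5 6 6 5 5
v[mid]=5<6: swap v[1],v[1]; lo=2,mid=2 → 4 5 6 6 5 6 6 5 5
v[mid]=6=6: mid=3
v[mid]=6=6: mid=4
v[mid]=5<6: swap v[2],v[4]; lo=3,mid=5 → 4 5 5 6 6 6 6 5 5
v[mid]=6=6: mid=6
v[mid]=6=6: mid=7
v[mid]=5<6: swap v[3],v[7]; lo=4,mid=8 → 4 5 5 5 6 6 6 6 5
v[mid]=5<6: swap v[4],v[8]; lo=5,mid=9 → 4 5 5 5 5 6 6 6 6
end: lo=5, hi=8; v = 4 5 5 5 5 6 6 6 6

4 5 5 5 5 6 6 6 6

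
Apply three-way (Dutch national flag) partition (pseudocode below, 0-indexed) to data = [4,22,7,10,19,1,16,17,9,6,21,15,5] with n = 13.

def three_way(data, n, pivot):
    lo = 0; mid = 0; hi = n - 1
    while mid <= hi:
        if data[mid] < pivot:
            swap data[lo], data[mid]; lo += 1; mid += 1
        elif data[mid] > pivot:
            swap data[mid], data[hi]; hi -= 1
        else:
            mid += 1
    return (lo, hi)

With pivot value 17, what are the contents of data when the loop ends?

lo=0 mid=0 hi=12
4<17: swap(0,0), lo=1 mid=1 ⇒ [4,22,7,10,19,1,16,17,9,6,21,15,5]
22>17: swap(1,12), hi=11 ⇒ [4,5,7,10,19,1,16,17,9,6,21,15,22]
5<17: swap(1,1), lo=2 mid=2 ⇒ [4,5,7,10,19,1,16,17,9,6,21,15,22]
7<17: swap(2,2), lo=3 mid=3 ⇒ [4,5,7,10,19,1,16,17,9,6,21,15,22]
10<17: swap(3,3), lo=4 mid=4 ⇒ [4,5,7,10,19,1,16,17,9,6,21,15,22]
19>17: swap(4,11), hi=10 ⇒ [4,5,7,10,15,1,16,17,9,6,21,19,22]
15<17: swap(4,4), lo=5 mid=5 ⇒ [4,5,7,10,15,1,16,17,9,6,21,19,22]
1<17: swap(5,5), lo=6 mid=6 ⇒ [4,5,7,10,15,1,16,17,9,6,21,19,22]
16<17: swap(6,6), lo=7 mid=7 ⇒ [4,5,7,10,15,1,16,17,9,6,21,19,22]
17=17: mid=8
9<17: swap(7,8), lo=8 mid=9 ⇒ [4,5,7,10,15,1,16,9,17,6,21,19,22]
6<17: swap(8,9), lo=9 mid=10 ⇒ [4,5,7,10,15,1,16,9,6,17,21,19,22]
21>17: swap(10,10), hi=9 ⇒ [4,5,7,10,15,1,16,9,6,17,21,19,22]
done. lo=9 hi=9; data=[4,5,7,10,15,1,16,9,6,17,21,19,22]

[4,5,7,10,15,1,16,9,6,17,21,19,22]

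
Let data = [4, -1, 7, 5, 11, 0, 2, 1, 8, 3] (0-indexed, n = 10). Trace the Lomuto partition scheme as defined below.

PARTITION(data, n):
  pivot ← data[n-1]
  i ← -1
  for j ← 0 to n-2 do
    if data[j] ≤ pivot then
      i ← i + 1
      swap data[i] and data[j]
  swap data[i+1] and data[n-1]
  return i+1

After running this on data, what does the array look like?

pivot = data[9] = 3; i = -1
j=0: data[0]=4 > 3 → no swap
j=1: data[1]=-1 ≤ 3 → i=0, swap data[0],data[1] → [-1, 4, 7, 5, 11, 0, 2, 1, 8, 3]
j=2: data[2]=7 > 3 → no swap
j=3: data[3]=5 > 3 → no swap
j=4: data[4]=11 > 3 → no swap
j=5: data[5]=0 ≤ 3 → i=1, swap data[1],data[5] → [-1, 0, 7, 5, 11, 4, 2, 1, 8, 3]
j=6: data[6]=2 ≤ 3 → i=2, swap data[2],data[6] → [-1, 0, 2, 5, 11, 4, 7, 1, 8, 3]
j=7: data[7]=1 ≤ 3 → i=3, swap data[3],data[7] → [-1, 0, 2, 1, 11, 4, 7, 5, 8, 3]
j=8: data[8]=8 > 3 → no swap
final swap data[4],data[9] → [-1, 0, 2, 1, 3, 4, 7, 5, 8, 11]; return 4

[-1, 0, 2, 1, 3, 4, 7, 5, 8, 11]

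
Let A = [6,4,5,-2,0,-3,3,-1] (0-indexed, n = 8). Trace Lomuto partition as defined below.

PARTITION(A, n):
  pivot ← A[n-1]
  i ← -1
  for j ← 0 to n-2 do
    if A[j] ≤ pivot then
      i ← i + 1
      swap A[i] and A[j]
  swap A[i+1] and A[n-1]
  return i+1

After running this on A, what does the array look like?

[-2,-3,-1,6,0,4,3,5]

pivot = A[7] = -1; i = -1
j=0: A[0]=6 > -1 → no swap
j=1: A[1]=4 > -1 → no swap
j=2: A[2]=5 > -1 → no swap
j=3: A[3]=-2 ≤ -1 → i=0, swap A[0],A[3] → [-2,4,5,6,0,-3,3,-1]
j=4: A[4]=0 > -1 → no swap
j=5: A[5]=-3 ≤ -1 → i=1, swap A[1],A[5] → [-2,-3,5,6,0,4,3,-1]
j=6: A[6]=3 > -1 → no swap
final swap A[2],A[7] → [-2,-3,-1,6,0,4,3,5]; return 2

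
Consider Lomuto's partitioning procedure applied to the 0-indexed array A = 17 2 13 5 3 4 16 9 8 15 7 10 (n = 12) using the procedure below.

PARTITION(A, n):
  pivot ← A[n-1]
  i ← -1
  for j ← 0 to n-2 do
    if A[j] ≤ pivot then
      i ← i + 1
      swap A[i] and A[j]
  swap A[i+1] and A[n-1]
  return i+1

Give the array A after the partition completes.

pivot = A[11] = 10; i = -1
j=0: A[0]=17 > 10 → no swap
j=1: A[1]=2 ≤ 10 → i=0, swap A[0],A[1] → 2 17 13 5 3 4 16 9 8 15 7 10
j=2: A[2]=13 > 10 → no swap
j=3: A[3]=5 ≤ 10 → i=1, swap A[1],A[3] → 2 5 13 17 3 4 16 9 8 15 7 10
j=4: A[4]=3 ≤ 10 → i=2, swap A[2],A[4] → 2 5 3 17 13 4 16 9 8 15 7 10
j=5: A[5]=4 ≤ 10 → i=3, swap A[3],A[5] → 2 5 3 4 13 17 16 9 8 15 7 10
j=6: A[6]=16 > 10 → no swap
j=7: A[7]=9 ≤ 10 → i=4, swap A[4],A[7] → 2 5 3 4 9 17 16 13 8 15 7 10
j=8: A[8]=8 ≤ 10 → i=5, swap A[5],A[8] → 2 5 3 4 9 8 16 13 17 15 7 10
j=9: A[9]=15 > 10 → no swap
j=10: A[10]=7 ≤ 10 → i=6, swap A[6],A[10] → 2 5 3 4 9 8 7 13 17 15 16 10
final swap A[7],A[11] → 2 5 3 4 9 8 7 10 17 15 16 13; return 7

2 5 3 4 9 8 7 10 17 15 16 13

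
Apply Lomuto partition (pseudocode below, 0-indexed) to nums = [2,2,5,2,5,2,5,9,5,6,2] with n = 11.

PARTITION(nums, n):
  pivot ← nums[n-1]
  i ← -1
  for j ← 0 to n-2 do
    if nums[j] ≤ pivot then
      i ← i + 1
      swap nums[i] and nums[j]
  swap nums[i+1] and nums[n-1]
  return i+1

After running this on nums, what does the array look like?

pivot = nums[10] = 2; i = -1
j=0: nums[0]=2 ≤ 2 → i=0, swap nums[0],nums[0] (no change) → [2,2,5,2,5,2,5,9,5,6,2]
j=1: nums[1]=2 ≤ 2 → i=1, swap nums[1],nums[1] (no change) → [2,2,5,2,5,2,5,9,5,6,2]
j=2: nums[2]=5 > 2 → no swap
j=3: nums[3]=2 ≤ 2 → i=2, swap nums[2],nums[3] → [2,2,2,5,5,2,5,9,5,6,2]
j=4: nums[4]=5 > 2 → no swap
j=5: nums[5]=2 ≤ 2 → i=3, swap nums[3],nums[5] → [2,2,2,2,5,5,5,9,5,6,2]
j=6: nums[6]=5 > 2 → no swap
j=7: nums[7]=9 > 2 → no swap
j=8: nums[8]=5 > 2 → no swap
j=9: nums[9]=6 > 2 → no swap
final swap nums[4],nums[10] → [2,2,2,2,2,5,5,9,5,6,5]; return 4

[2,2,2,2,2,5,5,9,5,6,5]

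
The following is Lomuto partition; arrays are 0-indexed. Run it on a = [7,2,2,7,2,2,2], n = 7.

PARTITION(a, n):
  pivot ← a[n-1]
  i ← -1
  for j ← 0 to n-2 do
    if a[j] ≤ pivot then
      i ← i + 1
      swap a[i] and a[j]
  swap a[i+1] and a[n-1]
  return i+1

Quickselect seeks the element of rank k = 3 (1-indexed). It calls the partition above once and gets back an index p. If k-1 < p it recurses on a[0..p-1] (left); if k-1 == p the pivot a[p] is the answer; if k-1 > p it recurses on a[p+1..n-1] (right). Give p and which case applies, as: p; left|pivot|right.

pivot=2, i=-1
j=0: 7>2, skip
j=1: 2≤2, i=0, swap(0,1) ⇒ [2,7,2,7,2,2,2]
j=2: 2≤2, i=1, swap(1,2) ⇒ [2,2,7,7,2,2,2]
j=3: 7>2, skip
j=4: 2≤2, i=2, swap(2,4) ⇒ [2,2,2,7,7,2,2]
j=5: 2≤2, i=3, swap(3,5) ⇒ [2,2,2,2,7,7,2]
swap(4,6) ⇒ [2,2,2,2,2,7,7]; return 4
p = 4; k-1 = 2 < 4 ⇒ left

4; left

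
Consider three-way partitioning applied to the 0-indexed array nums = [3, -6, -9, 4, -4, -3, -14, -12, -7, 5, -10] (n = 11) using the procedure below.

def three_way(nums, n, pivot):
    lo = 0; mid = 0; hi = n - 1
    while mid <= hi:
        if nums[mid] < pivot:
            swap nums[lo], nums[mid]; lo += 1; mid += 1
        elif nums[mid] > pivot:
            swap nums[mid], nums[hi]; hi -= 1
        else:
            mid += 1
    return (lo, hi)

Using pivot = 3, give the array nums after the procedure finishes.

pivot = 3; lo=0, mid=0, hi=10
nums[mid]=3=3: mid=1
nums[mid]=-6<3: swap nums[0],nums[1]; lo=1,mid=2 → [-6, 3, -9, 4, -4, -3, -14, -12, -7, 5, -10]
nums[mid]=-9<3: swap nums[1],nums[2]; lo=2,mid=3 → [-6, -9, 3, 4, -4, -3, -14, -12, -7, 5, -10]
nums[mid]=4>3: swap nums[3],nums[10]; hi=9 → [-6, -9, 3, -10, -4, -3, -14, -12, -7, 5, 4]
nums[mid]=-10<3: swap nums[2],nums[3]; lo=3,mid=4 → [-6, -9, -10, 3, -4, -3, -14, -12, -7, 5, 4]
nums[mid]=-4<3: swap nums[3],nums[4]; lo=4,mid=5 → [-6, -9, -10, -4, 3, -3, -14, -12, -7, 5, 4]
nums[mid]=-3<3: swap nums[4],nums[5]; lo=5,mid=6 → [-6, -9, -10, -4, -3, 3, -14, -12, -7, 5, 4]
nums[mid]=-14<3: swap nums[5],nums[6]; lo=6,mid=7 → [-6, -9, -10, -4, -3, -14, 3, -12, -7, 5, 4]
nums[mid]=-12<3: swap nums[6],nums[7]; lo=7,mid=8 → [-6, -9, -10, -4, -3, -14, -12, 3, -7, 5, 4]
nums[mid]=-7<3: swap nums[7],nums[8]; lo=8,mid=9 → [-6, -9, -10, -4, -3, -14, -12, -7, 3, 5, 4]
nums[mid]=5>3: swap nums[9],nums[9]; hi=8 → [-6, -9, -10, -4, -3, -14, -12, -7, 3, 5, 4]
end: lo=8, hi=8; nums = [-6, -9, -10, -4, -3, -14, -12, -7, 3, 5, 4]

[-6, -9, -10, -4, -3, -14, -12, -7, 3, 5, 4]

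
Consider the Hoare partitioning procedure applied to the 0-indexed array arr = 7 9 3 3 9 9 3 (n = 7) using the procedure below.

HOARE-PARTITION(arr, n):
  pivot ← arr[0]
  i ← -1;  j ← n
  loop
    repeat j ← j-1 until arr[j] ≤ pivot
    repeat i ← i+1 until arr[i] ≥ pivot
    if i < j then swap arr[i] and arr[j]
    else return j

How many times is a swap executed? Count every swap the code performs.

pivot = arr[0] = 7; i = -1, j = 7
j→6 (arr[6]=3≤7), i→0 (arr[0]=7≥7); i<j, swap → 3 9 3 3 9 9 7
j→3 (arr[3]=3≤7), i→1 (arr[1]=9≥7); i<j, swap → 3 3 3 9 9 9 7
j→2, i→3; i≥j, return j=2. arr = 3 3 3 9 9 9 7

2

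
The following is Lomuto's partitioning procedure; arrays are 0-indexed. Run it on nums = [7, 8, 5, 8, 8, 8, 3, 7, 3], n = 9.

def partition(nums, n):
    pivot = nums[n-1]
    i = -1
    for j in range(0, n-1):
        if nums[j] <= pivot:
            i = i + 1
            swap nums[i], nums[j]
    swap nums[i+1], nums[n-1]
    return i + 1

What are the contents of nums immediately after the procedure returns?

pivot=3, i=-1
j=0: 7>3, skip
j=1: 8>3, skip
j=2: 5>3, skip
j=3: 8>3, skip
j=4: 8>3, skip
j=5: 8>3, skip
j=6: 3≤3, i=0, swap(0,6) ⇒ [3, 8, 5, 8, 8, 8, 7, 7, 3]
j=7: 7>3, skip
swap(1,8) ⇒ [3, 3, 5, 8, 8, 8, 7, 7, 8]; return 1

[3, 3, 5, 8, 8, 8, 7, 7, 8]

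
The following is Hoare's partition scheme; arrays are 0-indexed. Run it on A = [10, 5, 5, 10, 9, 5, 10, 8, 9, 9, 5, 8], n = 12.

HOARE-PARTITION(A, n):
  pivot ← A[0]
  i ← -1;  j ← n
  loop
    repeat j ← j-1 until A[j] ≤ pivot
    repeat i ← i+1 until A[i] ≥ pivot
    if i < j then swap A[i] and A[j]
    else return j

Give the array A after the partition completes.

pivot = A[0] = 10; i = -1, j = 12
j→11 (A[11]=8≤10), i→0 (A[0]=10≥10); i<j, swap → [8, 5, 5, 10, 9, 5, 10, 8, 9, 9, 5, 10]
j→10 (A[10]=5≤10), i→3 (A[3]=10≥10); i<j, swap → [8, 5, 5, 5, 9, 5, 10, 8, 9, 9, 10, 10]
j→9 (A[9]=9≤10), i→6 (A[6]=10≥10); i<j, swap → [8, 5, 5, 5, 9, 5, 9, 8, 9, 10, 10, 10]
j→8, i→9; i≥j, return j=8. A = [8, 5, 5, 5, 9, 5, 9, 8, 9, 10, 10, 10]

[8, 5, 5, 5, 9, 5, 9, 8, 9, 10, 10, 10]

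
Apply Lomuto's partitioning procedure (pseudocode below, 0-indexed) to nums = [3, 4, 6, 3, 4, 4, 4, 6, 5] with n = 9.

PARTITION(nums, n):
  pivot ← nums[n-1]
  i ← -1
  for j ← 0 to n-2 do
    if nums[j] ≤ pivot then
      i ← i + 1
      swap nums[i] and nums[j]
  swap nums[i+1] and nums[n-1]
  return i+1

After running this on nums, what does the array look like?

pivot = nums[8] = 5; i = -1
j=0: nums[0]=3 ≤ 5 → i=0, swap nums[0],nums[0] (no change) → [3, 4, 6, 3, 4, 4, 4, 6, 5]
j=1: nums[1]=4 ≤ 5 → i=1, swap nums[1],nums[1] (no change) → [3, 4, 6, 3, 4, 4, 4, 6, 5]
j=2: nums[2]=6 > 5 → no swap
j=3: nums[3]=3 ≤ 5 → i=2, swap nums[2],nums[3] → [3, 4, 3, 6, 4, 4, 4, 6, 5]
j=4: nums[4]=4 ≤ 5 → i=3, swap nums[3],nums[4] → [3, 4, 3, 4, 6, 4, 4, 6, 5]
j=5: nums[5]=4 ≤ 5 → i=4, swap nums[4],nums[5] → [3, 4, 3, 4, 4, 6, 4, 6, 5]
j=6: nums[6]=4 ≤ 5 → i=5, swap nums[5],nums[6] → [3, 4, 3, 4, 4, 4, 6, 6, 5]
j=7: nums[7]=6 > 5 → no swap
final swap nums[6],nums[8] → [3, 4, 3, 4, 4, 4, 5, 6, 6]; return 6

[3, 4, 3, 4, 4, 4, 5, 6, 6]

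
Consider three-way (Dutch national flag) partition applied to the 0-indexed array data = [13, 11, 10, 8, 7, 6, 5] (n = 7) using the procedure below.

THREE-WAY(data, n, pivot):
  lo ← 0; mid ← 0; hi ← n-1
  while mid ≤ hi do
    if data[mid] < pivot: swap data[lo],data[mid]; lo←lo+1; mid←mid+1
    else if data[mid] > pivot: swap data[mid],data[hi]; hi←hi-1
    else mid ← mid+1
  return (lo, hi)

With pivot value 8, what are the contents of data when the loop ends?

[5, 6, 7, 8, 10, 11, 13]

pivot = 8; lo=0, mid=0, hi=6
data[mid]=13>8: swap data[0],data[6]; hi=5 → [5, 11, 10, 8, 7, 6, 13]
data[mid]=5<8: swap data[0],data[0]; lo=1,mid=1 → [5, 11, 10, 8, 7, 6, 13]
data[mid]=11>8: swap data[1],data[5]; hi=4 → [5, 6, 10, 8, 7, 11, 13]
data[mid]=6<8: swap data[1],data[1]; lo=2,mid=2 → [5, 6, 10, 8, 7, 11, 13]
data[mid]=10>8: swap data[2],data[4]; hi=3 → [5, 6, 7, 8, 10, 11, 13]
data[mid]=7<8: swap data[2],data[2]; lo=3,mid=3 → [5, 6, 7, 8, 10, 11, 13]
data[mid]=8=8: mid=4
end: lo=3, hi=3; data = [5, 6, 7, 8, 10, 11, 13]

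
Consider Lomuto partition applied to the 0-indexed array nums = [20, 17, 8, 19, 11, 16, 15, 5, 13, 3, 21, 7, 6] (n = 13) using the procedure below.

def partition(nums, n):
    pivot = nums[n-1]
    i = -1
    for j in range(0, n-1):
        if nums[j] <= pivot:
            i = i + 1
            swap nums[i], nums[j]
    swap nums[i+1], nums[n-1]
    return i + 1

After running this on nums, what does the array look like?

pivot=6, i=-1
j=0: 20>6, skip
j=1: 17>6, skip
j=2: 8>6, skip
j=3: 19>6, skip
j=4: 11>6, skip
j=5: 16>6, skip
j=6: 15>6, skip
j=7: 5≤6, i=0, swap(0,7) ⇒ [5, 17, 8, 19, 11, 16, 15, 20, 13, 3, 21, 7, 6]
j=8: 13>6, skip
j=9: 3≤6, i=1, swap(1,9) ⇒ [5, 3, 8, 19, 11, 16, 15, 20, 13, 17, 21, 7, 6]
j=10: 21>6, skip
j=11: 7>6, skip
swap(2,12) ⇒ [5, 3, 6, 19, 11, 16, 15, 20, 13, 17, 21, 7, 8]; return 2

[5, 3, 6, 19, 11, 16, 15, 20, 13, 17, 21, 7, 8]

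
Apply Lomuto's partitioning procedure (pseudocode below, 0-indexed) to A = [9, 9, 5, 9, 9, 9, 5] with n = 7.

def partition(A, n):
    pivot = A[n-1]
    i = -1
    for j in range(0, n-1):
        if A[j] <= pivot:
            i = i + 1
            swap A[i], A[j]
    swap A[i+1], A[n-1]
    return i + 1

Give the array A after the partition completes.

[5, 5, 9, 9, 9, 9, 9]

pivot = A[6] = 5; i = -1
j=0: A[0]=9 > 5 → no swap
j=1: A[1]=9 > 5 → no swap
j=2: A[2]=5 ≤ 5 → i=0, swap A[0],A[2] → [5, 9, 9, 9, 9, 9, 5]
j=3: A[3]=9 > 5 → no swap
j=4: A[4]=9 > 5 → no swap
j=5: A[5]=9 > 5 → no swap
final swap A[1],A[6] → [5, 5, 9, 9, 9, 9, 9]; return 1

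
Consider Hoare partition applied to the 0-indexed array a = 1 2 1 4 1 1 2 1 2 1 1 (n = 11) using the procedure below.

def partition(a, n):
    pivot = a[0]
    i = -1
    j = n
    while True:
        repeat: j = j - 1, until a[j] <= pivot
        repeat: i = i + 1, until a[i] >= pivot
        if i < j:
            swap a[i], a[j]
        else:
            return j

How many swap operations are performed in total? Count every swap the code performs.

pivot=1
j stops at 10 (1), i stops at 0 (1); swap ⇒ 1 2 1 4 1 1 2 1 2 1 1
j stops at 9 (1), i stops at 1 (2); swap ⇒ 1 1 1 4 1 1 2 1 2 2 1
j stops at 7 (1), i stops at 2 (1); swap ⇒ 1 1 1 4 1 1 2 1 2 2 1
j stops at 5 (1), i stops at 3 (4); swap ⇒ 1 1 1 1 1 4 2 1 2 2 1
j stops at 4, i stops at 4; i≥j ⇒ return 4. a=1 1 1 1 1 4 2 1 2 2 1

4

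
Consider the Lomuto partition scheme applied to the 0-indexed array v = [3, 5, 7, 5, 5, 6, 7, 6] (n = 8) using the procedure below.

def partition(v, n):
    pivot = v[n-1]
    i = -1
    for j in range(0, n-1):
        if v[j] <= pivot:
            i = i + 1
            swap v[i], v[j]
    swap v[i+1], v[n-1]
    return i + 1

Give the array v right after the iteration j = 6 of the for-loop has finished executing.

pivot=6, i=-1
j=0: 3≤6, i=0, swap(0,0) ⇒ [3, 5, 7, 5, 5, 6, 7, 6]
j=1: 5≤6, i=1, swap(1,1) ⇒ [3, 5, 7, 5, 5, 6, 7, 6]
j=2: 7>6, skip
j=3: 5≤6, i=2, swap(2,3) ⇒ [3, 5, 5, 7, 5, 6, 7, 6]
j=4: 5≤6, i=3, swap(3,4) ⇒ [3, 5, 5, 5, 7, 6, 7, 6]
j=5: 6≤6, i=4, swap(4,5) ⇒ [3, 5, 5, 5, 6, 7, 7, 6]
j=6: 7>6, skip
(after j=6) v = [3, 5, 5, 5, 6, 7, 7, 6]

[3, 5, 5, 5, 6, 7, 7, 6]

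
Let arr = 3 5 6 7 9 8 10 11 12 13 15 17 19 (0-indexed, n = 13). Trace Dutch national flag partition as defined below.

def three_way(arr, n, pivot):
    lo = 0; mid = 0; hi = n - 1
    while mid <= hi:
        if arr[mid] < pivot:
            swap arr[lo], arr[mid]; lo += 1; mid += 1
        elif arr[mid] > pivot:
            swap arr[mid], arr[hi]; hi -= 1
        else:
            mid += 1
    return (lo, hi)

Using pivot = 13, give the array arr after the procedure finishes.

3 5 6 7 9 8 10 11 12 13 17 19 15

pivot = 13; lo=0, mid=0, hi=12
arr[mid]=3<13: swap arr[0],arr[0]; lo=1,mid=1 → 3 5 6 7 9 8 10 11 12 13 15 17 19
arr[mid]=5<13: swap arr[1],arr[1]; lo=2,mid=2 → 3 5 6 7 9 8 10 11 12 13 15 17 19
arr[mid]=6<13: swap arr[2],arr[2]; lo=3,mid=3 → 3 5 6 7 9 8 10 11 12 13 15 17 19
arr[mid]=7<13: swap arr[3],arr[3]; lo=4,mid=4 → 3 5 6 7 9 8 10 11 12 13 15 17 19
arr[mid]=9<13: swap arr[4],arr[4]; lo=5,mid=5 → 3 5 6 7 9 8 10 11 12 13 15 17 19
arr[mid]=8<13: swap arr[5],arr[5]; lo=6,mid=6 → 3 5 6 7 9 8 10 11 12 13 15 17 19
arr[mid]=10<13: swap arr[6],arr[6]; lo=7,mid=7 → 3 5 6 7 9 8 10 11 12 13 15 17 19
arr[mid]=11<13: swap arr[7],arr[7]; lo=8,mid=8 → 3 5 6 7 9 8 10 11 12 13 15 17 19
arr[mid]=12<13: swap arr[8],arr[8]; lo=9,mid=9 → 3 5 6 7 9 8 10 11 12 13 15 17 19
arr[mid]=13=13: mid=10
arr[mid]=15>13: swap arr[10],arr[12]; hi=11 → 3 5 6 7 9 8 10 11 12 13 19 17 15
arr[mid]=19>13: swap arr[10],arr[11]; hi=10 → 3 5 6 7 9 8 10 11 12 13 17 19 15
arr[mid]=17>13: swap arr[10],arr[10]; hi=9 → 3 5 6 7 9 8 10 11 12 13 17 19 15
end: lo=9, hi=9; arr = 3 5 6 7 9 8 10 11 12 13 17 19 15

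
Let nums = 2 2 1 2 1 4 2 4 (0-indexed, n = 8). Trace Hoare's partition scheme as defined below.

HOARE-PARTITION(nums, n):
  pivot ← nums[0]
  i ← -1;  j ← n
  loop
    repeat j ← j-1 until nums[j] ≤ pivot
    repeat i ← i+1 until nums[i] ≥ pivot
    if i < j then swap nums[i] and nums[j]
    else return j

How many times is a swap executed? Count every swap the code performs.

2

pivot = nums[0] = 2; i = -1, j = 8
j→6 (nums[6]=2≤2), i→0 (nums[0]=2≥2); i<j, swap → 2 2 1 2 1 4 2 4
j→4 (nums[4]=1≤2), i→1 (nums[1]=2≥2); i<j, swap → 2 1 1 2 2 4 2 4
j→3, i→3; i≥j, return j=3. nums = 2 1 1 2 2 4 2 4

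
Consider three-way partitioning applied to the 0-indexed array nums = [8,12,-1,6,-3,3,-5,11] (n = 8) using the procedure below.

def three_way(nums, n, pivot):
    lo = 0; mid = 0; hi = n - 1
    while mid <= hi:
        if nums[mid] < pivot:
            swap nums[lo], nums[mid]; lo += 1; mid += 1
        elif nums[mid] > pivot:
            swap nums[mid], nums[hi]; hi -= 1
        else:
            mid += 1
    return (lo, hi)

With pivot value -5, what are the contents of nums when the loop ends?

[-5,-1,6,-3,3,12,11,8]

pivot = -5; lo=0, mid=0, hi=7
nums[mid]=8>-5: swap nums[0],nums[7]; hi=6 → [11,12,-1,6,-3,3,-5,8]
nums[mid]=11>-5: swap nums[0],nums[6]; hi=5 → [-5,12,-1,6,-3,3,11,8]
nums[mid]=-5=-5: mid=1
nums[mid]=12>-5: swap nums[1],nums[5]; hi=4 → [-5,3,-1,6,-3,12,11,8]
nums[mid]=3>-5: swap nums[1],nums[4]; hi=3 → [-5,-3,-1,6,3,12,11,8]
nums[mid]=-3>-5: swap nums[1],nums[3]; hi=2 → [-5,6,-1,-3,3,12,11,8]
nums[mid]=6>-5: swap nums[1],nums[2]; hi=1 → [-5,-1,6,-3,3,12,11,8]
nums[mid]=-1>-5: swap nums[1],nums[1]; hi=0 → [-5,-1,6,-3,3,12,11,8]
end: lo=0, hi=0; nums = [-5,-1,6,-3,3,12,11,8]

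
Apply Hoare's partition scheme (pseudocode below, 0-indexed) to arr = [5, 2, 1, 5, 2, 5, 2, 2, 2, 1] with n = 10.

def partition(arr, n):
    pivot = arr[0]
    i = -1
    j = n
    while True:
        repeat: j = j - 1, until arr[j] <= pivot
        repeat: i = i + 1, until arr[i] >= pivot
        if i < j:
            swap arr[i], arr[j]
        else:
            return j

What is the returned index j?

6

pivot = arr[0] = 5; i = -1, j = 10
j→9 (arr[9]=1≤5), i→0 (arr[0]=5≥5); i<j, swap → [1, 2, 1, 5, 2, 5, 2, 2, 2, 5]
j→8 (arr[8]=2≤5), i→3 (arr[3]=5≥5); i<j, swap → [1, 2, 1, 2, 2, 5, 2, 2, 5, 5]
j→7 (arr[7]=2≤5), i→5 (arr[5]=5≥5); i<j, swap → [1, 2, 1, 2, 2, 2, 2, 5, 5, 5]
j→6, i→7; i≥j, return j=6. arr = [1, 2, 1, 2, 2, 2, 2, 5, 5, 5]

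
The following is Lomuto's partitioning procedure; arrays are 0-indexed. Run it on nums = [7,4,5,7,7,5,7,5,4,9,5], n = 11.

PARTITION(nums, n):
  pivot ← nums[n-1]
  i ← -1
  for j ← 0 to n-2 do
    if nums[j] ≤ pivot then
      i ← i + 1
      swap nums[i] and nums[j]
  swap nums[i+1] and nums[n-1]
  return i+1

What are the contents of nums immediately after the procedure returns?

pivot = nums[10] = 5; i = -1
j=0: nums[0]=7 > 5 → no swap
j=1: nums[1]=4 ≤ 5 → i=0, swap nums[0],nums[1] → [4,7,5,7,7,5,7,5,4,9,5]
j=2: nums[2]=5 ≤ 5 → i=1, swap nums[1],nums[2] → [4,5,7,7,7,5,7,5,4,9,5]
j=3: nums[3]=7 > 5 → no swap
j=4: nums[4]=7 > 5 → no swap
j=5: nums[5]=5 ≤ 5 → i=2, swap nums[2],nums[5] → [4,5,5,7,7,7,7,5,4,9,5]
j=6: nums[6]=7 > 5 → no swap
j=7: nums[7]=5 ≤ 5 → i=3, swap nums[3],nums[7] → [4,5,5,5,7,7,7,7,4,9,5]
j=8: nums[8]=4 ≤ 5 → i=4, swap nums[4],nums[8] → [4,5,5,5,4,7,7,7,7,9,5]
j=9: nums[9]=9 > 5 → no swap
final swap nums[5],nums[10] → [4,5,5,5,4,5,7,7,7,9,7]; return 5

[4,5,5,5,4,5,7,7,7,9,7]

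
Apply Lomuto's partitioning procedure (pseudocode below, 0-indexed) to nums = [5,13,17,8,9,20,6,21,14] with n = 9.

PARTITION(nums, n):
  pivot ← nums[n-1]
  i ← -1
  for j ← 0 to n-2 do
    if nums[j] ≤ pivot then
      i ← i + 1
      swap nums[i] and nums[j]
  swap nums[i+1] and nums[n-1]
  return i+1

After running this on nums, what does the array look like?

pivot=14, i=-1
j=0: 5≤14, i=0, swap(0,0) ⇒ [5,13,17,8,9,20,6,21,14]
j=1: 13≤14, i=1, swap(1,1) ⇒ [5,13,17,8,9,20,6,21,14]
j=2: 17>14, skip
j=3: 8≤14, i=2, swap(2,3) ⇒ [5,13,8,17,9,20,6,21,14]
j=4: 9≤14, i=3, swap(3,4) ⇒ [5,13,8,9,17,20,6,21,14]
j=5: 20>14, skip
j=6: 6≤14, i=4, swap(4,6) ⇒ [5,13,8,9,6,20,17,21,14]
j=7: 21>14, skip
swap(5,8) ⇒ [5,13,8,9,6,14,17,21,20]; return 5

[5,13,8,9,6,14,17,21,20]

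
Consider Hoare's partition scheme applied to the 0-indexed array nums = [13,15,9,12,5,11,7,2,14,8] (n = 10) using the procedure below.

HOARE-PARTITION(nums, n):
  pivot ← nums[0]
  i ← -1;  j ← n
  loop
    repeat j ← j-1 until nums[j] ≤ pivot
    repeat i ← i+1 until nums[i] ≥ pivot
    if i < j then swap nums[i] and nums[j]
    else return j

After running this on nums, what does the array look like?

[8,2,9,12,5,11,7,15,14,13]

pivot = nums[0] = 13; i = -1, j = 10
j→9 (nums[9]=8≤13), i→0 (nums[0]=13≥13); i<j, swap → [8,15,9,12,5,11,7,2,14,13]
j→7 (nums[7]=2≤13), i→1 (nums[1]=15≥13); i<j, swap → [8,2,9,12,5,11,7,15,14,13]
j→6, i→7; i≥j, return j=6. nums = [8,2,9,12,5,11,7,15,14,13]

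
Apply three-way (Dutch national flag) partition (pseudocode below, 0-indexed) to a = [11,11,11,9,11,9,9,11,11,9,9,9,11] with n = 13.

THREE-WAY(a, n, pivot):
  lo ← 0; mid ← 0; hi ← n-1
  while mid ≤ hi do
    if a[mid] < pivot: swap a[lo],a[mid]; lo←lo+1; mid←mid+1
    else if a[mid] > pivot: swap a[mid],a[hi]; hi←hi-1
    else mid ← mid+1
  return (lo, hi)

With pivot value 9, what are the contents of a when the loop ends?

[9,9,9,9,9,9,11,11,11,11,11,11,11]

pivot = 9; lo=0, mid=0, hi=12
a[mid]=11>9: swap a[0],a[12]; hi=11 → [11,11,11,9,11,9,9,11,11,9,9,9,11]
a[mid]=11>9: swap a[0],a[11]; hi=10 → [9,11,11,9,11,9,9,11,11,9,9,11,11]
a[mid]=9=9: mid=1
a[mid]=11>9: swap a[1],a[10]; hi=9 → [9,9,11,9,11,9,9,11,11,9,11,11,11]
a[mid]=9=9: mid=2
a[mid]=11>9: swap a[2],a[9]; hi=8 → [9,9,9,9,11,9,9,11,11,11,11,11,11]
a[mid]=9=9: mid=3
a[mid]=9=9: mid=4
a[mid]=11>9: swap a[4],a[8]; hi=7 → [9,9,9,9,11,9,9,11,11,11,11,11,11]
a[mid]=11>9: swap a[4],a[7]; hi=6 → [9,9,9,9,11,9,9,11,11,11,11,11,11]
a[mid]=11>9: swap a[4],a[6]; hi=5 → [9,9,9,9,9,9,11,11,11,11,11,11,11]
a[mid]=9=9: mid=5
a[mid]=9=9: mid=6
end: lo=0, hi=5; a = [9,9,9,9,9,9,11,11,11,11,11,11,11]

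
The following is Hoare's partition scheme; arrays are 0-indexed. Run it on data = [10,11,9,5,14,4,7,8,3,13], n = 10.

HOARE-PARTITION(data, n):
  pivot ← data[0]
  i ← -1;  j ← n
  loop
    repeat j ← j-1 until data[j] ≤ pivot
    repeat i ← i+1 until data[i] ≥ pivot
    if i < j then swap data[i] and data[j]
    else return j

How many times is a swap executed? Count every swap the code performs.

pivot=10
j stops at 8 (3), i stops at 0 (10); swap ⇒ [3,11,9,5,14,4,7,8,10,13]
j stops at 7 (8), i stops at 1 (11); swap ⇒ [3,8,9,5,14,4,7,11,10,13]
j stops at 6 (7), i stops at 4 (14); swap ⇒ [3,8,9,5,7,4,14,11,10,13]
j stops at 5, i stops at 6; i≥j ⇒ return 5. data=[3,8,9,5,7,4,14,11,10,13]

3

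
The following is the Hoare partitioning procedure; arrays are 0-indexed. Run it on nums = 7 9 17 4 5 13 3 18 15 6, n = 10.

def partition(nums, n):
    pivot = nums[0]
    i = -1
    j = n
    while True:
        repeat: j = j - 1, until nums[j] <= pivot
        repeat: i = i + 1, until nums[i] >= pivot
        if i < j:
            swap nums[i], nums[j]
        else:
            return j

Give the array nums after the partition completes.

6 3 5 4 17 13 9 18 15 7

pivot = nums[0] = 7; i = -1, j = 10
j→9 (nums[9]=6≤7), i→0 (nums[0]=7≥7); i<j, swap → 6 9 17 4 5 13 3 18 15 7
j→6 (nums[6]=3≤7), i→1 (nums[1]=9≥7); i<j, swap → 6 3 17 4 5 13 9 18 15 7
j→4 (nums[4]=5≤7), i→2 (nums[2]=17≥7); i<j, swap → 6 3 5 4 17 13 9 18 15 7
j→3, i→4; i≥j, return j=3. nums = 6 3 5 4 17 13 9 18 15 7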